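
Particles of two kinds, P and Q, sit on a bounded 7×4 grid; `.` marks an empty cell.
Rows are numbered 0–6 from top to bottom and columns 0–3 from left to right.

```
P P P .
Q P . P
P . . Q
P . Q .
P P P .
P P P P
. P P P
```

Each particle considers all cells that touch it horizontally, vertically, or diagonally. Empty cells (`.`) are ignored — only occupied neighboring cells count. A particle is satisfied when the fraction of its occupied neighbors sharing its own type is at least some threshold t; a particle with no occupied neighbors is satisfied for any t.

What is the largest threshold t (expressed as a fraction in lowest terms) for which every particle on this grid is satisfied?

Row 0: (0,0)P 2/3 · (0,1)P 3/4 · (0,2)P 3/3
Row 1: (1,0)Q 0/4 · (1,1)P 4/5 · (1,3)P 1/2
Row 2: (2,0)P 2/3 · (2,3)Q 1/2
Row 3: (3,0)P 3/3 · (3,2)Q 1/3
Row 4: (4,0)P 4/4 · (4,1)P 6/7 · (4,2)P 4/5
Row 5: (5,0)P 4/4 · (5,1)P 7/7 · (5,2)P 7/7 · (5,3)P 4/4
Row 6: (6,1)P 4/4 · (6,2)P 5/5 · (6,3)P 3/3
The smallest same-type fraction is 0/4 at (1,0), which reduces to 0/1. Any threshold above that leaves this particle unsatisfied.

0/1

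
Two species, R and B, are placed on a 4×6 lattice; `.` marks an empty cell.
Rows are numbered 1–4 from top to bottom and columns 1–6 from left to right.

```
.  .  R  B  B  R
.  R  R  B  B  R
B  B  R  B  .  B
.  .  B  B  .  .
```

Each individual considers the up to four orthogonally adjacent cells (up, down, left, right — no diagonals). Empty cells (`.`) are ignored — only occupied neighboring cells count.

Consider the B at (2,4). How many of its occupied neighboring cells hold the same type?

3

Occupied neighbors of (2,4): (1,4)=B, (3,4)=B, (2,3)=R, (2,5)=B.
Same type (B): 3 of 4.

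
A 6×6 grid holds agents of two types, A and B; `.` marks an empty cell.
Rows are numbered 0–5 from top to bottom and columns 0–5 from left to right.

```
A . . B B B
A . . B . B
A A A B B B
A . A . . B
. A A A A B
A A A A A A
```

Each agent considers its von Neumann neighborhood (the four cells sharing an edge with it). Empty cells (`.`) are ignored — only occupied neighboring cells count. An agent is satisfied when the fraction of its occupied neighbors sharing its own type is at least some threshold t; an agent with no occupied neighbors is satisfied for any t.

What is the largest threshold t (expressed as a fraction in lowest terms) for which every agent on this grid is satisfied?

1/3

Row 0: (0,0)A 1/1 · (0,3)B 2/2 · (0,4)B 2/2 · (0,5)B 2/2
Row 1: (1,0)A 2/2 · (1,3)B 2/2 · (1,5)B 2/2
Row 2: (2,0)A 3/3 · (2,1)A 2/2 · (2,2)A 2/3 · (2,3)B 2/3 · (2,4)B 2/2 · (2,5)B 3/3
Row 3: (3,0)A 1/1 · (3,2)A 2/2 · (3,5)B 2/2
Row 4: (4,1)A 2/2 · (4,2)A 4/4 · (4,3)A 3/3 · (4,4)A 2/3 · (4,5)B 1/3
Row 5: (5,0)A 1/1 · (5,1)A 3/3 · (5,2)A 3/3 · (5,3)A 3/3 · (5,4)A 3/3 · (5,5)A 1/2
The smallest same-type fraction is 1/3 at (4,5), which reduces to 1/3. Any threshold above that leaves this agent unsatisfied.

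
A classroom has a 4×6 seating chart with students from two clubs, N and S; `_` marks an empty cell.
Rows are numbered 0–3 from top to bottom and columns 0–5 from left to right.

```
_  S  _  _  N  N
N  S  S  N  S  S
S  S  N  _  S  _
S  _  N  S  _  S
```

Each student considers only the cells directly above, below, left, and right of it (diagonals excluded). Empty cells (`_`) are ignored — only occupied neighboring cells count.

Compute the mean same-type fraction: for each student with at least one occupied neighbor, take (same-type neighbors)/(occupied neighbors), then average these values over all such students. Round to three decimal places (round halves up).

0.516

(0,1)S 1/1
(0,4)N 1/2
(0,5)N 1/2
(1,0)N 0/2
(1,1)S 3/4
(1,2)S 1/3
(1,3)N 0/2
(1,4)S 2/4
(1,5)S 1/2
(2,0)S 2/3
(2,1)S 2/3
(2,2)N 1/3
(2,4)S 1/1
(3,0)S 1/1
(3,2)N 1/2
(3,3)S 0/1
(3,5)S — no occupied neighbors
Sum over 16 students: 1/1 + 1/2 + 1/2 + 0/2 + 3/4 + 1/3 + 0/2 + 2/4 + 1/2 + 2/3 + 2/3 + 1/3 + 1/1 + 1/1 + 1/2 + 0/1 = 33/4; mean = 33/4 ÷ 16 = 33/64 = 0.515625 → 0.516.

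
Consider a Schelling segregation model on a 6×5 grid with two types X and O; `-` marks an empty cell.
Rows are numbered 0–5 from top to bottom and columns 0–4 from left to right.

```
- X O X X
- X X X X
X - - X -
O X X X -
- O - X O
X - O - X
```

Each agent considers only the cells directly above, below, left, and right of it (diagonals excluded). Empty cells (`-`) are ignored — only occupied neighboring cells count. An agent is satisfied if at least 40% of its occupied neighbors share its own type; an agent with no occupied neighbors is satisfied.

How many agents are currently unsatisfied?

7

Row 0: (0,1)X 1/2 satisfied · (0,2)O 0/3 not · (0,3)X 2/3 satisfied · (0,4)X 2/2 satisfied
Row 1: (1,1)X 2/2 satisfied · (1,2)X 2/3 satisfied · (1,3)X 4/4 satisfied · (1,4)X 2/2 satisfied
Row 2: (2,0)X 0/1 not · (2,3)X 2/2 satisfied
Row 3: (3,0)O 0/2 not · (3,1)X 1/3 not · (3,2)X 2/2 satisfied · (3,3)X 3/3 satisfied
Row 4: (4,1)O 0/1 not · (4,3)X 1/2 satisfied · (4,4)O 0/2 not
Row 5: (5,0)X 0/0 satisfied · (5,2)O 0/0 satisfied · (5,4)X 0/1 not
Unsatisfied: (0,2), (2,0), (3,0), (3,1), (4,1), (4,4), (5,4) — 7 in total.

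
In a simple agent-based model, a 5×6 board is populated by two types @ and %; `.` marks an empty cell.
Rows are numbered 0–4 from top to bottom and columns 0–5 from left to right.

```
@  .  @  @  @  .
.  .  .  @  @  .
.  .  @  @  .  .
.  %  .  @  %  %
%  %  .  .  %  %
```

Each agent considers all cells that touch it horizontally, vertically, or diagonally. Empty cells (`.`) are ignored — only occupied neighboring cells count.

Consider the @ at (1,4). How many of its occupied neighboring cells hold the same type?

4

Occupied neighbors of (1,4): (0,3)=@, (0,4)=@, (1,3)=@, (2,3)=@.
Same type (@): 4 of 4.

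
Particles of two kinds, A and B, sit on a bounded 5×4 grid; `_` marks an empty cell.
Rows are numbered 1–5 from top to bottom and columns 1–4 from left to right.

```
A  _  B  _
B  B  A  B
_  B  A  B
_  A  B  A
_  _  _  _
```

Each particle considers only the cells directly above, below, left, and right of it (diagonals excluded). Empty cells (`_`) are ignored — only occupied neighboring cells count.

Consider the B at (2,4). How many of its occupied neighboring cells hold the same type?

1

Occupied neighbors of (2,4): (3,4)=B, (2,3)=A.
Same type (B): 1 of 2.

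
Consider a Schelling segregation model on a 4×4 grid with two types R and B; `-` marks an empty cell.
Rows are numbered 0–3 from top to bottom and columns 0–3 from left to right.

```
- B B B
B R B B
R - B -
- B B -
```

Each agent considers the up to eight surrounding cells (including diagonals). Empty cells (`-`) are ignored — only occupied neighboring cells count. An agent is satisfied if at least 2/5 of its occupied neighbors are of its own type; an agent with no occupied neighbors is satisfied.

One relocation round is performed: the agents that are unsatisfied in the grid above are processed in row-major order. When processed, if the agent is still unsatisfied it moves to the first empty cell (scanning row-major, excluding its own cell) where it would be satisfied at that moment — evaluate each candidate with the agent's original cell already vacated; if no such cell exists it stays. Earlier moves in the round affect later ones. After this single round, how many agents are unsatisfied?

0

Initially unsatisfied (in order): (1,0), (1,1), (2,0).
  (1,0) → (0,0).
  (1,1) → (3,0).
  (2,0): now satisfied by earlier moves; stays.
Resulting grid:
B B B B
- - B B
R - B -
R B B -
All satisfied now.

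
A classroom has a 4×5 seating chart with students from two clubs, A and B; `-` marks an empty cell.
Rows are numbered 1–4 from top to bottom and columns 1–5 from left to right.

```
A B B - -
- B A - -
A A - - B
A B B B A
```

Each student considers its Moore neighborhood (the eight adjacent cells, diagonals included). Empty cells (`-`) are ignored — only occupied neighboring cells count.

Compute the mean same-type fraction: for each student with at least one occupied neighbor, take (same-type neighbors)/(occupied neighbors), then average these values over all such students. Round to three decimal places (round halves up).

0.423

(1,1)A 0/2
(1,2)B 2/4
(1,3)B 2/3
(2,2)B 2/6
(2,3)A 1/4
(3,1)A 2/4
(3,2)A 3/6
(3,5)B 1/2
(4,1)A 2/3
(4,2)B 1/4
(4,3)B 2/3
(4,4)B 2/3
(4,5)A 0/2
Sum over 13 students: 0/2 + 2/4 + 2/3 + 2/6 + 1/4 + 2/4 + 3/6 + 1/2 + 2/3 + 1/4 + 2/3 + 2/3 + 0/2 = 11/2; mean = 11/2 ÷ 13 = 11/26 = 0.423076… → 0.423.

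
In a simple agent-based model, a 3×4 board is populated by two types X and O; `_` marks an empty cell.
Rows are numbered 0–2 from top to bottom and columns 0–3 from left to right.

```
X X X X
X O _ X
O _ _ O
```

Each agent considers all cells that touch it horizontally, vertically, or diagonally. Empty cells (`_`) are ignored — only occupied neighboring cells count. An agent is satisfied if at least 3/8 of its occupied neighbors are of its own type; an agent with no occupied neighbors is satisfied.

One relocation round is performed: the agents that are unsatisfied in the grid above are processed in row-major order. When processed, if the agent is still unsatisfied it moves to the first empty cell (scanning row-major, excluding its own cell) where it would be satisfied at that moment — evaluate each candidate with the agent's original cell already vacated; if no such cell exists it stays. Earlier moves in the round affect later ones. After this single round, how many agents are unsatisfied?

Initially unsatisfied (in order): (1,1), (2,3).
  (1,1) → (2,1).
  (2,3) → (2,2).
Resulting grid:
X X X X
X _ _ X
O O O _
All satisfied now.

0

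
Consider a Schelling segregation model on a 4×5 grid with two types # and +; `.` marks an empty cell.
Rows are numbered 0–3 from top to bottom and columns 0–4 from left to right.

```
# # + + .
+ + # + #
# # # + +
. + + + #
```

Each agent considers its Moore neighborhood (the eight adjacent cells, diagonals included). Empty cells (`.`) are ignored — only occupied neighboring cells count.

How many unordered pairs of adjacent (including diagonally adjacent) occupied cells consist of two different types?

30

Scan each occupied cell's neighbors to the right and below (and the two forward diagonals) so each pair is counted once.
From row 0: 8 unlike of 14 pairs (running 8/14).
From row 1: 12 unlike of 17 pairs (running 20/31).
From row 2: 9 unlike of 15 pairs (running 29/46).
From row 3: 1 unlike of 3 pairs (running 30/49).
Total adjacent occupied pairs: 49; unlike-type pairs: 30.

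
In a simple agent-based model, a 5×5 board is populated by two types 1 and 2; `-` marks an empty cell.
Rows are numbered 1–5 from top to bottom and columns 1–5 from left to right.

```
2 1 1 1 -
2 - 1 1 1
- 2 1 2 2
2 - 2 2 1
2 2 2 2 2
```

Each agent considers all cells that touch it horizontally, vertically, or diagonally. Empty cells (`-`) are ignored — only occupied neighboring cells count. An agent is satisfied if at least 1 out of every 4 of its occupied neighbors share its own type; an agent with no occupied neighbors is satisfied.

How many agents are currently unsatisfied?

Row 1: (1,1)2 1/2 ok · (1,2)1 2/4 ok · (1,3)1 4/4 ok · (1,4)1 4/4 ok
Row 2: (2,1)2 2/3 ok · (2,3)1 5/7 ok · (2,4)1 5/7 ok · (2,5)1 2/4 ok
Row 3: (3,2)2 3/5 ok · (3,3)1 2/6 ok · (3,4)2 3/8 ok · (3,5)2 2/5 ok
Row 4: (4,1)2 3/3 ok · (4,3)2 6/7 ok · (4,4)2 6/8 ok · (4,5)1 0/5 unhappy
Row 5: (5,1)2 2/2 ok · (5,2)2 4/4 ok · (5,3)2 4/4 ok · (5,4)2 4/5 ok · (5,5)2 2/3 ok
Unsatisfied: (4,5) — 1 in total.

1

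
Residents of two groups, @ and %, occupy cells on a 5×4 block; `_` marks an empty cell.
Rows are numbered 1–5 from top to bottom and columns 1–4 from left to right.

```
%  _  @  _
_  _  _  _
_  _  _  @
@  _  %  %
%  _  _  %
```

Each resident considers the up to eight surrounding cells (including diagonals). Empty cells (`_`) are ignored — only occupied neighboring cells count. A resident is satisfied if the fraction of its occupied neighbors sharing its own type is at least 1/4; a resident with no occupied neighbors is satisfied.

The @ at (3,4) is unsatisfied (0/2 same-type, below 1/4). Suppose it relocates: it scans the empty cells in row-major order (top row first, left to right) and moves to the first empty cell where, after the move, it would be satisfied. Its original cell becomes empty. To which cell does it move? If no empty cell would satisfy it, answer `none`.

(1,2)

Vacating (3,4). Empty cells in order:
  (1,2): 1/2 same-type → satisfied — stop here.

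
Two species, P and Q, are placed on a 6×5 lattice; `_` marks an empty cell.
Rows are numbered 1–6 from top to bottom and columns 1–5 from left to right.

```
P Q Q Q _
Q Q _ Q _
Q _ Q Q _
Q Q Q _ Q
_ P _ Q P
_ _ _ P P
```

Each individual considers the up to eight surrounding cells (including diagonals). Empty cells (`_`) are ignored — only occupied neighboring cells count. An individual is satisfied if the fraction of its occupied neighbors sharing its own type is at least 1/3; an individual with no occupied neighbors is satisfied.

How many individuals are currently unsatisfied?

Row 1: (1,1)P 0/3 not · (1,2)Q 3/4 satisfied · (1,3)Q 4/4 satisfied · (1,4)Q 2/2 satisfied
Row 2: (2,1)Q 3/4 satisfied · (2,2)Q 5/6 satisfied · (2,4)Q 4/4 satisfied
Row 3: (3,1)Q 4/4 satisfied · (3,3)Q 5/5 satisfied · (3,4)Q 4/4 satisfied
Row 4: (4,1)Q 2/3 satisfied · (4,2)Q 4/5 satisfied · (4,3)Q 4/5 satisfied · (4,5)Q 2/3 satisfied
Row 5: (5,2)P 0/3 not · (5,4)Q 2/5 satisfied · (5,5)P 2/4 satisfied
Row 6: (6,4)P 2/3 satisfied · (6,5)P 2/3 satisfied
Unsatisfied: (1,1), (5,2) — 2 in total.

2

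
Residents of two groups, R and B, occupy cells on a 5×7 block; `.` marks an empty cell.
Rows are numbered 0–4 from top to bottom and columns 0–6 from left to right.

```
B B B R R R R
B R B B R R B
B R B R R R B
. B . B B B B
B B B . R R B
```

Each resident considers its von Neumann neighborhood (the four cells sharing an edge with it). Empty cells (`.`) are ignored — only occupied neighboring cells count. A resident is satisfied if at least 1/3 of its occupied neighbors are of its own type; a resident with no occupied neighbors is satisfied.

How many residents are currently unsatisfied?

(0,0)B 2/2 ok
(0,1)B 2/3 ok
(0,2)B 2/3 ok
(0,3)R 1/3 ok
(0,4)R 3/3 ok
(0,5)R 3/3 ok
(0,6)R 1/2 ok
(1,0)B 2/3 ok
(1,1)R 1/4 unhappy
(1,2)B 3/4 ok
(1,3)B 1/4 unhappy
(1,4)R 3/4 ok
(1,5)R 3/4 ok
(1,6)B 1/3 ok
(2,0)B 1/2 ok
(2,1)R 1/4 unhappy
(2,2)B 1/3 ok
(2,3)R 1/4 unhappy
(2,4)R 3/4 ok
(2,5)R 2/4 ok
(2,6)B 2/3 ok
(3,1)B 1/2 ok
(3,3)B 1/2 ok
(3,4)B 2/4 ok
(3,5)B 2/4 ok
(3,6)B 3/3 ok
(4,0)B 1/1 ok
(4,1)B 3/3 ok
(4,2)B 1/1 ok
(4,4)R 1/2 ok
(4,5)R 1/3 ok
(4,6)B 1/2 ok
Unsatisfied: (1,1), (1,3), (2,1), (2,3) — 4 in total.

4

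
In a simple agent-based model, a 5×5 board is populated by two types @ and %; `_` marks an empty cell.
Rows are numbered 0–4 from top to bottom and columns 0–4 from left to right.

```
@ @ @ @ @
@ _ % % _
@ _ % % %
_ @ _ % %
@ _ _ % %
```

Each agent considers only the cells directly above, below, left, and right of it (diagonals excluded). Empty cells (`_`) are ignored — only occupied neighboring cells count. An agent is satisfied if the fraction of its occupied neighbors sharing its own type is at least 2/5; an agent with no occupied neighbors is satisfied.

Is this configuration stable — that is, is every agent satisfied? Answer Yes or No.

Yes

(0,0)@ 2/2 ✓
(0,1)@ 2/2 ✓
(0,2)@ 2/3 ✓
(0,3)@ 2/3 ✓
(0,4)@ 1/1 ✓
(1,0)@ 2/2 ✓
(1,2)% 2/3 ✓
(1,3)% 2/3 ✓
(2,0)@ 1/1 ✓
(2,2)% 2/2 ✓
(2,3)% 4/4 ✓
(2,4)% 2/2 ✓
(3,1)@ 0/0 ✓
(3,3)% 3/3 ✓
(3,4)% 3/3 ✓
(4,0)@ 0/0 ✓
(4,3)% 2/2 ✓
(4,4)% 2/2 ✓
All meet the threshold, so the configuration is stable.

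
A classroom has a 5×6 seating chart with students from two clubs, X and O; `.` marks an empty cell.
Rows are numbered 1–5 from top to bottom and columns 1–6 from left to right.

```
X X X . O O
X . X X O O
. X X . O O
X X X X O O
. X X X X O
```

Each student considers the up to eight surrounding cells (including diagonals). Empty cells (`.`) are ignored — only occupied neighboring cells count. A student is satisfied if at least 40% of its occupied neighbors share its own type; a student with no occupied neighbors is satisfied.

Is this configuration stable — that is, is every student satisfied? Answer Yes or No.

Row 1: (1,1)X 2/2 ok · (1,2)X 4/4 ok · (1,3)X 3/3 ok · (1,5)O 3/4 ok · (1,6)O 3/3 ok
Row 2: (2,1)X 3/3 ok · (2,3)X 5/5 ok · (2,4)X 3/6 ok · (2,5)O 5/6 ok · (2,6)O 5/5 ok
Row 3: (3,2)X 6/6 ok · (3,3)X 6/6 ok · (3,5)O 5/7 ok · (3,6)O 5/5 ok
Row 4: (4,1)X 3/3 ok · (4,2)X 6/6 ok · (4,3)X 7/7 ok · (4,4)X 5/7 ok · (4,5)O 4/7 ok · (4,6)O 4/5 ok
Row 5: (5,2)X 4/4 ok · (5,3)X 5/5 ok · (5,4)X 4/5 ok · (5,5)X 2/5 ok · (5,6)O 2/3 ok
All meet the threshold, so the configuration is stable.

Yes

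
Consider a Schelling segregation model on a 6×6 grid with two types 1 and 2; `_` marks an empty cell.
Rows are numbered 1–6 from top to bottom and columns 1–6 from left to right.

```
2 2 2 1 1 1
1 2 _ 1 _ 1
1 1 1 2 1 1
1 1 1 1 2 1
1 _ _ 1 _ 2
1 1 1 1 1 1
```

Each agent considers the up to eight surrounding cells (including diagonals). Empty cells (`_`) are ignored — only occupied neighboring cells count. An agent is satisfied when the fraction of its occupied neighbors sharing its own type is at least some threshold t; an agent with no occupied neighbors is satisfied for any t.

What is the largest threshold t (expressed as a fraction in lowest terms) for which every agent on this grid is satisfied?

(1,1)2 2/3
(1,2)2 3/4
(1,3)2 2/4
(1,4)1 2/3
(1,5)1 4/4
(1,6)1 2/2
(2,1)1 2/5
(2,2)2 3/7
(2,4)1 4/6
(2,6)1 4/4
(3,1)1 4/5
(3,2)1 6/7
(3,3)1 5/7
(3,4)2 1/6
(3,5)1 5/7
(3,6)1 3/4
(4,1)1 4/4
(4,2)1 6/6
(4,3)1 5/6
(4,4)1 4/6
(4,5)2 2/7
(4,6)1 2/4
(5,1)1 4/4
(5,4)1 5/6
(5,6)2 1/4
(6,1)1 2/2
(6,2)1 3/3
(6,3)1 3/3
(6,4)1 3/3
(6,5)1 3/4
(6,6)1 1/2
The smallest same-type fraction is 1/6 at (3,4), which reduces to 1/6. Any threshold above that leaves this agent unsatisfied.

1/6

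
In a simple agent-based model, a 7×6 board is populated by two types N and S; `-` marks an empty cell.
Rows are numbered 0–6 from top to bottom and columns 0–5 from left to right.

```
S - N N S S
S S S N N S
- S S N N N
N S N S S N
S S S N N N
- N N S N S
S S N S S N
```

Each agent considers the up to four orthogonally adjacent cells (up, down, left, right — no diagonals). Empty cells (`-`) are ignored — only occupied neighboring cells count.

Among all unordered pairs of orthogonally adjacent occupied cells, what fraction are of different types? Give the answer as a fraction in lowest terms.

Scan each occupied cell's neighbors to the right and below so each pair is counted once.
From row 0: 3 unlike of 8 pairs (running 3/8).
From row 1: 3 unlike of 10 pairs (running 6/18).
From row 2: 4 unlike of 9 pairs (running 10/27).
From row 3: 8 unlike of 11 pairs (running 18/38).
From row 4: 5 unlike of 10 pairs (running 23/48).
From row 5: 6 unlike of 9 pairs (running 29/57).
From row 6: 3 unlike of 5 pairs (running 32/62).
Total adjacent occupied pairs: 62; unlike-type pairs: 32.
32/62 reduces to 16/31.

16/31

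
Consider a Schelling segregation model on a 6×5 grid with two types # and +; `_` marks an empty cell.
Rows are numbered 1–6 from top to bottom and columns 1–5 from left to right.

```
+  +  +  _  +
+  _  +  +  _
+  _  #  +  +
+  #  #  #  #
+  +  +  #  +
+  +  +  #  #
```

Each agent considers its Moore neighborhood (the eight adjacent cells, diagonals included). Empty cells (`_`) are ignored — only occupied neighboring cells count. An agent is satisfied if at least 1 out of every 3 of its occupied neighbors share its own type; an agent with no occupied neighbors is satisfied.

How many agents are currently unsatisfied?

2

Row 1: (1,1)+ 2/2 ok · (1,2)+ 4/4 ok · (1,3)+ 3/3 ok · (1,5)+ 1/1 ok
Row 2: (2,1)+ 3/3 ok · (2,3)+ 4/5 ok · (2,4)+ 5/6 ok
Row 3: (3,1)+ 2/3 ok · (3,3)# 3/6 ok · (3,4)+ 3/7 ok · (3,5)+ 2/4 ok
Row 4: (4,1)+ 3/4 ok · (4,2)# 2/7 unhappy · (4,3)# 4/7 ok · (4,4)# 4/8 ok · (4,5)# 2/5 ok
Row 5: (5,1)+ 4/5 ok · (5,2)+ 6/8 ok · (5,3)+ 3/8 ok · (5,4)# 5/8 ok · (5,5)+ 0/5 unhappy
Row 6: (6,1)+ 3/3 ok · (6,2)+ 5/5 ok · (6,3)+ 3/5 ok · (6,4)# 2/5 ok · (6,5)# 2/3 ok
Unsatisfied: (4,2), (5,5) — 2 in total.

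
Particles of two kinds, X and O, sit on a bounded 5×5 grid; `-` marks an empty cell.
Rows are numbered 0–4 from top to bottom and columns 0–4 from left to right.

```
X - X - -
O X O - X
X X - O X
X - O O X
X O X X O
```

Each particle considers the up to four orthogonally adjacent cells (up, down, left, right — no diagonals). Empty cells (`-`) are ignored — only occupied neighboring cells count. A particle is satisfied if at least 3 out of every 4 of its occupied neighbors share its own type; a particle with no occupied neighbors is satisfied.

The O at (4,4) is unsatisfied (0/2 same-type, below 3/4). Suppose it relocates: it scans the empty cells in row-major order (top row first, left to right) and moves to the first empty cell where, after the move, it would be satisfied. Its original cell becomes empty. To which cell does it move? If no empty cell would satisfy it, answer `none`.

(2,2)

Vacating (4,4). Empty cells in order:
  (0,1): 0/3 same-type → still unsatisfied.
  (0,3): 0/1 same-type → still unsatisfied.
  (0,4): 0/1 same-type → still unsatisfied.
  (1,3): 2/3 same-type → still unsatisfied.
  (2,2): 3/4 same-type → satisfied — stop here.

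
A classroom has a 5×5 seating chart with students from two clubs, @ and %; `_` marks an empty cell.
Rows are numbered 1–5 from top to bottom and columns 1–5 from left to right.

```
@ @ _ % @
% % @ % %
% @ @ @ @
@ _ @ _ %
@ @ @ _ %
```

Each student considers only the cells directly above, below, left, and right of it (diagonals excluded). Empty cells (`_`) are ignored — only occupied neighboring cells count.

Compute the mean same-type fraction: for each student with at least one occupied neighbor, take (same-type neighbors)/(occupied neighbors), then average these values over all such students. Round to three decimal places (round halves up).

0.583

Row 1: (1,1)@ 1/2 · (1,2)@ 1/2 · (1,4)% 1/2 · (1,5)@ 0/2
Row 2: (2,1)% 2/3 · (2,2)% 1/4 · (2,3)@ 1/3 · (2,4)% 2/4 · (2,5)% 1/3
Row 3: (3,1)% 1/3 · (3,2)@ 1/3 · (3,3)@ 4/4 · (3,4)@ 2/3 · (3,5)@ 1/3
Row 4: (4,1)@ 1/2 · (4,3)@ 2/2 · (4,5)% 1/2
Row 5: (5,1)@ 2/2 · (5,2)@ 2/2 · (5,3)@ 2/2 · (5,5)% 1/1
Sum over 21 students: 1/2 + 1/2 + 1/2 + 0/2 + 2/3 + 1/4 + 1/3 + 2/4 + 1/3 + 1/3 + 1/3 + 4/4 + 2/3 + 1/3 + 1/2 + 2/2 + 1/2 + 2/2 + 2/2 + 2/2 + 1/1 = 49/4; mean = 49/4 ÷ 21 = 7/12 = 0.583333… → 0.583.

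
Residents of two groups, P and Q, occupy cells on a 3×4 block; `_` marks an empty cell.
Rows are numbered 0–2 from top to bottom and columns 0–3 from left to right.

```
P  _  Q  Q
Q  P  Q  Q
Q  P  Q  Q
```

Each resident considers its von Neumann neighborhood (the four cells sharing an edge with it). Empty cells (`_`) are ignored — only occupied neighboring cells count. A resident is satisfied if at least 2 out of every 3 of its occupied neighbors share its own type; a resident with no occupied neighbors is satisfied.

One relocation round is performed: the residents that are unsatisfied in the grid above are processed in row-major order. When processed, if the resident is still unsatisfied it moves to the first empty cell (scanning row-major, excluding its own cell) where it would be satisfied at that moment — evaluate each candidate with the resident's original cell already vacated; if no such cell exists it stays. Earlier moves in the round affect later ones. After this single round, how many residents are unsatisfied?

3

Initially unsatisfied (in order): (0,0), (1,0), (1,1), (2,0), (2,1).
  (0,0): no empty cell satisfies it; stays.
  (1,0): no empty cell satisfies it; stays.
  (1,1): no empty cell satisfies it; stays.
  (2,0): no empty cell satisfies it; stays.
  (2,1) → (0,1).
Resulting grid:
P P Q Q
Q P Q Q
Q _ Q Q
Unsatisfied now: (0,0), (1,0), (1,1).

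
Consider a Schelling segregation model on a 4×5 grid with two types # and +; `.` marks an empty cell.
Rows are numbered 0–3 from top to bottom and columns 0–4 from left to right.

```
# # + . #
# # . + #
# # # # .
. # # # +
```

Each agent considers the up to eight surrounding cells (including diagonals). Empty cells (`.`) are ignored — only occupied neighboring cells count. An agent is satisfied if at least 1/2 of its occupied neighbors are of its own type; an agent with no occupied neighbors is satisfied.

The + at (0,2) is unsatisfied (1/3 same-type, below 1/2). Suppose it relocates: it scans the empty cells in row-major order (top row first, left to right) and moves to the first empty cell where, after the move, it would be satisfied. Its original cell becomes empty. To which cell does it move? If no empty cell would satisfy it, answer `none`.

none

Vacating (0,2). Empty cells in order:
  (0,3): 1/3 same-type → still unsatisfied.
  (1,2): 1/6 same-type → still unsatisfied.
  (2,4): 2/5 same-type → still unsatisfied.
  (3,0): 0/3 same-type → still unsatisfied.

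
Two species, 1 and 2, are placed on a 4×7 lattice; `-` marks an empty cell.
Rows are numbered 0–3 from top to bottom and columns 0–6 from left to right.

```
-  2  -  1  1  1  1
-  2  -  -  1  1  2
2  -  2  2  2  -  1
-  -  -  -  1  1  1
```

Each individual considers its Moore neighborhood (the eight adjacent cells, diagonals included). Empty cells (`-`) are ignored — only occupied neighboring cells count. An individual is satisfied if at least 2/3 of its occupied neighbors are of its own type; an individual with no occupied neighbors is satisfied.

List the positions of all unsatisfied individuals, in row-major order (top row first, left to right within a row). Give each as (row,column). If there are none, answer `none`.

(1,6), (2,3), (2,4), (3,4)

Row 0: (0,1)2 1/1 ok · (0,3)1 2/2 ok · (0,4)1 4/4 ok · (0,5)1 4/5 ok · (0,6)1 2/3 ok
Row 1: (1,1)2 3/3 ok · (1,4)1 4/6 ok · (1,5)1 5/7 ok · (1,6)2 0/4 unhappy
Row 2: (2,0)2 1/1 ok · (2,2)2 2/2 ok · (2,3)2 2/4 unhappy · (2,4)2 1/5 unhappy · (2,6)1 3/4 ok
Row 3: (3,4)1 1/3 unhappy · (3,5)1 3/4 ok · (3,6)1 2/2 ok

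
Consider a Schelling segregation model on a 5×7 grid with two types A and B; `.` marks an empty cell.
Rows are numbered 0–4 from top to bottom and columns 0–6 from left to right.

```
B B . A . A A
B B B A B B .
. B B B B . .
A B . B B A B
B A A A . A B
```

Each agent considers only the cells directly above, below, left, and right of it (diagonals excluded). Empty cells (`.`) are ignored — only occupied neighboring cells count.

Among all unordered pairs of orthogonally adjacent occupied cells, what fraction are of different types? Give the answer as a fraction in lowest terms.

6/17

Scan each occupied cell's neighbors to the right and below so each pair is counted once.
Row 0: B(0,0)–B(0,1)= B(0,0)–B(1,0)= B(0,1)–B(1,1)= A(0,3)–A(1,3)= A(0,5)–A(0,6)= A(0,5)–B(1,5)≠  → 1/6 unlike.
Row 1: B(1,0)–B(1,1)= B(1,1)–B(1,2)= B(1,1)–B(2,1)= B(1,2)–A(1,3)≠ B(1,2)–B(2,2)= A(1,3)–B(1,4)≠ A(1,3)–B(2,3)≠ B(1,4)–B(1,5)= B(1,4)–B(2,4)=  → 3/9 unlike.
Row 2: B(2,1)–B(2,2)= B(2,1)–B(3,1)= B(2,2)–B(2,3)= B(2,3)–B(2,4)= B(2,3)–B(3,3)= B(2,4)–B(3,4)=  → 0/6 unlike.
Row 3: A(3,0)–B(3,1)≠ A(3,0)–B(4,0)≠ B(3,1)–A(4,1)≠ B(3,3)–B(3,4)= B(3,3)–A(4,3)≠ B(3,4)–A(3,5)≠ A(3,5)–B(3,6)≠ A(3,5)–A(4,5)= B(3,6)–B(4,6)=  → 6/9 unlike.
Row 4: B(4,0)–A(4,1)≠ A(4,1)–A(4,2)= A(4,2)–A(4,3)= A(4,5)–B(4,6)≠  → 2/4 unlike.
Total adjacent occupied pairs: 34; unlike-type pairs: 12.
12/34 reduces to 6/17.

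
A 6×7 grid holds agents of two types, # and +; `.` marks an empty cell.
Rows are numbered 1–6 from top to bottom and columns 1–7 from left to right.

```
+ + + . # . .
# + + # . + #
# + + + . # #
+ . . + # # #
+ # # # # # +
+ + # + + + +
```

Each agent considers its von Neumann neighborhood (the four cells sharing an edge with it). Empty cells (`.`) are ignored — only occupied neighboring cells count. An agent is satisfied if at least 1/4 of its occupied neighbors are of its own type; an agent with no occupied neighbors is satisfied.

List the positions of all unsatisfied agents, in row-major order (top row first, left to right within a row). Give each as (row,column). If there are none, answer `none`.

(2,4), (2,6)

Row 1: (1,1)+ 1/2 ok · (1,2)+ 3/3 ok · (1,3)+ 2/2 ok · (1,5)# 0/0 ok
Row 2: (2,1)# 1/3 ok · (2,2)+ 3/4 ok · (2,3)+ 3/4 ok · (2,4)# 0/2 unhappy · (2,6)+ 0/2 unhappy · (2,7)# 1/2 ok
Row 3: (3,1)# 1/3 ok · (3,2)+ 2/3 ok · (3,3)+ 3/3 ok · (3,4)+ 2/3 ok · (3,6)# 2/3 ok · (3,7)# 3/3 ok
Row 4: (4,1)+ 1/2 ok · (4,4)+ 1/3 ok · (4,5)# 2/3 ok · (4,6)# 4/4 ok · (4,7)# 2/3 ok
Row 5: (5,1)+ 2/3 ok · (5,2)# 1/3 ok · (5,3)# 3/3 ok · (5,4)# 2/4 ok · (5,5)# 3/4 ok · (5,6)# 2/4 ok · (5,7)+ 1/3 ok
Row 6: (6,1)+ 2/2 ok · (6,2)+ 1/3 ok · (6,3)# 1/3 ok · (6,4)+ 1/3 ok · (6,5)+ 2/3 ok · (6,6)+ 2/3 ok · (6,7)+ 2/2 ok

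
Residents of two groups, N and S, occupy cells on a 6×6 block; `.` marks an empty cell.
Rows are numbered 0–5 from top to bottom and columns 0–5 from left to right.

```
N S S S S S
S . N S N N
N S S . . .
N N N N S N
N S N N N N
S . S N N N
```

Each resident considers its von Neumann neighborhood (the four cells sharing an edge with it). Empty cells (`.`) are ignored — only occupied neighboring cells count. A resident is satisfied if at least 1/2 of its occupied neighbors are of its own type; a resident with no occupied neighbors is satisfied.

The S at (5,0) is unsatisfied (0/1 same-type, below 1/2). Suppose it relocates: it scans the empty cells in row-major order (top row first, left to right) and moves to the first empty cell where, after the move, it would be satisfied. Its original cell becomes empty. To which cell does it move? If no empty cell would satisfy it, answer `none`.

Vacating (5,0). Empty cells in order:
  (1,1): 3/4 same-type → satisfied — stop here.

(1,1)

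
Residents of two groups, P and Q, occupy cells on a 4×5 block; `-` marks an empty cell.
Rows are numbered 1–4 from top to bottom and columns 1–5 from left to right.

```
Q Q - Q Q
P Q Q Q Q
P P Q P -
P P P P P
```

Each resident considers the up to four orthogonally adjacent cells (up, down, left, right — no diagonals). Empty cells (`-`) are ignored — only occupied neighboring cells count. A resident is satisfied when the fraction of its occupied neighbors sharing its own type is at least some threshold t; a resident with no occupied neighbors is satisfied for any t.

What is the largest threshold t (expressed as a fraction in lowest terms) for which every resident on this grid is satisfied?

1/4

Row 1: (1,1)Q 1/2 · (1,2)Q 2/2 · (1,4)Q 2/2 · (1,5)Q 2/2
Row 2: (2,1)P 1/3 · (2,2)Q 2/4 · (2,3)Q 3/3 · (2,4)Q 3/4 · (2,5)Q 2/2
Row 3: (3,1)P 3/3 · (3,2)P 2/4 · (3,3)Q 1/4 · (3,4)P 1/3
Row 4: (4,1)P 2/2 · (4,2)P 3/3 · (4,3)P 2/3 · (4,4)P 3/3 · (4,5)P 1/1
The smallest same-type fraction is 1/4 at (3,3), which reduces to 1/4. Any threshold above that leaves this resident unsatisfied.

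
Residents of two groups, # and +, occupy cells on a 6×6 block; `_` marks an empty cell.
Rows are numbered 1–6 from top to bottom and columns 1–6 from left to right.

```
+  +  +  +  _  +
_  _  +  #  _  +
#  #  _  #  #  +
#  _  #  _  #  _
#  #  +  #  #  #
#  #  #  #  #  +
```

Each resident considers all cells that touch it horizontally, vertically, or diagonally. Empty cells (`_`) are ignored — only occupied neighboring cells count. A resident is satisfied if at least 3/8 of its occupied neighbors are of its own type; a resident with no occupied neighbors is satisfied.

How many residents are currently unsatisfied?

Row 1: (1,1)+ 1/1 satisfied · (1,2)+ 3/3 satisfied · (1,3)+ 3/4 satisfied · (1,4)+ 2/3 satisfied · (1,6)+ 1/1 satisfied
Row 2: (2,3)+ 3/6 satisfied · (2,4)# 2/5 satisfied · (2,6)+ 2/3 satisfied
Row 3: (3,1)# 2/2 satisfied · (3,2)# 3/4 satisfied · (3,4)# 4/5 satisfied · (3,5)# 3/5 satisfied · (3,6)+ 1/3 not
Row 4: (4,1)# 4/4 satisfied · (4,3)# 4/5 satisfied · (4,5)# 5/6 satisfied
Row 5: (5,1)# 4/4 satisfied · (5,2)# 6/7 satisfied · (5,3)+ 0/6 not · (5,4)# 6/7 satisfied · (5,5)# 5/6 satisfied · (5,6)# 3/4 satisfied
Row 6: (6,1)# 3/3 satisfied · (6,2)# 4/5 satisfied · (6,3)# 4/5 satisfied · (6,4)# 4/5 satisfied · (6,5)# 4/5 satisfied · (6,6)+ 0/3 not
Unsatisfied: (3,6), (5,3), (6,6) — 3 in total.

3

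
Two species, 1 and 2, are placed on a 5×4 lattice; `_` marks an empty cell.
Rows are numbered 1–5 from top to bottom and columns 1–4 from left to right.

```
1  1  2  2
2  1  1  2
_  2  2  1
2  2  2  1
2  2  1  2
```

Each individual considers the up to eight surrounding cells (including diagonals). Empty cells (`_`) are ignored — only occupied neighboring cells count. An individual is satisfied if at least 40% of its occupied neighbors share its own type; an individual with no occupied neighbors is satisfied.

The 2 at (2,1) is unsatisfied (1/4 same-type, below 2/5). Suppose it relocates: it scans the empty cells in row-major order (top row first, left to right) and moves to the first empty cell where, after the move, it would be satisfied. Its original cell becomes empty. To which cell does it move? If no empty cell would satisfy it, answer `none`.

Vacating (2,1). Empty cells in order:
  (3,1): 3/4 same-type → satisfied — stop here.

(3,1)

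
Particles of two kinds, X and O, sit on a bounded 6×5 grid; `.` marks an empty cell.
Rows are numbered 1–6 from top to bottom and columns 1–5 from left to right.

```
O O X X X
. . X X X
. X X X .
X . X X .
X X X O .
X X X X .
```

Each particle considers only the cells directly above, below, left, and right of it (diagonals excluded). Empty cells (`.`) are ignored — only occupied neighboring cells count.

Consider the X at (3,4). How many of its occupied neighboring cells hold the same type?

3

Occupied neighbors of (3,4): (2,4)=X, (4,4)=X, (3,3)=X.
Same type (X): 3 of 3.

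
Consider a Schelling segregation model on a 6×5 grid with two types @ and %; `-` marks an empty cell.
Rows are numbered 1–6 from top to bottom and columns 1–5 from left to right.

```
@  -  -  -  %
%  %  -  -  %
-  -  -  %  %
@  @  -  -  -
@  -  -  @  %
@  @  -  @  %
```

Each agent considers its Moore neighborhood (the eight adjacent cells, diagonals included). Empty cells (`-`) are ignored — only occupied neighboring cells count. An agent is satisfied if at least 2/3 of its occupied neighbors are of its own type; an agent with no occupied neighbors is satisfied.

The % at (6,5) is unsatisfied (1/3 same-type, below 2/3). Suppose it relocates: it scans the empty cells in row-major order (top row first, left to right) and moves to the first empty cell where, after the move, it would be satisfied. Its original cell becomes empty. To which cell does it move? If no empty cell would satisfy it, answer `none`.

(1,2)

Vacating (6,5). Empty cells in order:
  (1,2): 2/3 same-type → satisfied — stop here.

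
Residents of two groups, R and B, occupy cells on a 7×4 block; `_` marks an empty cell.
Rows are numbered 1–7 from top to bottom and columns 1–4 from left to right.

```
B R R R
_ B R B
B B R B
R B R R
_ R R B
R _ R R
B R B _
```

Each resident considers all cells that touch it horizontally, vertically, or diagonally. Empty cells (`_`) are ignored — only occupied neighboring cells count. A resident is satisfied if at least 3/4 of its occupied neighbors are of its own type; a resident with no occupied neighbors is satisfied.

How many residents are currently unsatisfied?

22

(1,1)B 1/2 unhappy
(1,2)R 2/4 unhappy
(1,3)R 3/5 unhappy
(1,4)R 2/3 unhappy
(2,2)B 3/7 unhappy
(2,3)R 4/8 unhappy
(2,4)B 1/5 unhappy
(3,1)B 3/4 ok
(3,2)B 3/7 unhappy
(3,3)R 3/8 unhappy
(3,4)B 1/5 unhappy
(4,1)R 1/4 unhappy
(4,2)B 2/7 unhappy
(4,3)R 4/8 unhappy
(4,4)R 3/5 unhappy
(5,2)R 5/6 ok
(5,3)R 5/7 unhappy
(5,4)B 0/5 unhappy
(6,1)R 2/3 unhappy
(6,3)R 4/6 unhappy
(6,4)R 2/4 unhappy
(7,1)B 0/2 unhappy
(7,2)R 2/4 unhappy
(7,3)B 0/3 unhappy
Unsatisfied: (1,1), (1,2), (1,3), (1,4), (2,2), (2,3), (2,4), (3,2), (3,3), (3,4), (4,1), (4,2), (4,3), (4,4), (5,3), (5,4), (6,1), (6,3), (6,4), (7,1), (7,2), (7,3) — 22 in total.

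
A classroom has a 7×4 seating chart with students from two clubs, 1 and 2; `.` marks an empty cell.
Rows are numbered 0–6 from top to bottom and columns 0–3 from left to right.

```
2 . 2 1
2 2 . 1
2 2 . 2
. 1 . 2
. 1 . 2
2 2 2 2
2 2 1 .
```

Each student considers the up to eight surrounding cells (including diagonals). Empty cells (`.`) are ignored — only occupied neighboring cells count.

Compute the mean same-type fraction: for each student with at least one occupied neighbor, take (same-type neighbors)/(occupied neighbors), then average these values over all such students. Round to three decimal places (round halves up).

0.665

Row 0: (0,0)2 2/2 · (0,2)2 1/3 · (0,3)1 1/2
Row 1: (1,0)2 4/4 · (1,1)2 5/5 · (1,3)1 1/3
Row 2: (2,0)2 3/4 · (2,1)2 3/4 · (2,3)2 1/2
Row 3: (3,1)1 1/3 · (3,3)2 2/2
Row 4: (4,1)1 1/4 · (4,3)2 3/3
Row 5: (5,0)2 3/4 · (5,1)2 4/6 · (5,2)2 4/6 · (5,3)2 2/3
Row 6: (6,0)2 3/3 · (6,1)2 4/5 · (6,2)1 0/4
Sum over 20 students: 2/2 + 1/3 + 1/2 + 4/4 + 5/5 + 1/3 + 3/4 + 3/4 + 1/2 + 1/3 + 2/2 + 1/4 + 3/3 + 3/4 + 4/6 + 4/6 + 2/3 + 3/3 + 4/5 + 0/4 = 133/10; mean = 133/10 ÷ 20 = 133/200 = 0.665 → 0.665.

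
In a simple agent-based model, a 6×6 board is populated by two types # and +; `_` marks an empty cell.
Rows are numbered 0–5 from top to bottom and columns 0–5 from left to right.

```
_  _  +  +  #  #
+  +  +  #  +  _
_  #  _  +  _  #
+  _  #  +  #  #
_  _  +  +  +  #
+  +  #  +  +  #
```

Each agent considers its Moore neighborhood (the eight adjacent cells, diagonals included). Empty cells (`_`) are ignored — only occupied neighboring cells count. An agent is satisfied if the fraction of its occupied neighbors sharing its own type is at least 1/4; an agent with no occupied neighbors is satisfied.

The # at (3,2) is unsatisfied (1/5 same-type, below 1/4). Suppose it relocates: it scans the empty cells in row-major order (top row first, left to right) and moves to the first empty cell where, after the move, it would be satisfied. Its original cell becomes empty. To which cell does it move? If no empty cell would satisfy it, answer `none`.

(1,5)

Vacating (3,2). Empty cells in order:
  (0,0): 0/2 same-type → still unsatisfied.
  (0,1): 0/4 same-type → still unsatisfied.
  (1,5): 3/4 same-type → satisfied — stop here.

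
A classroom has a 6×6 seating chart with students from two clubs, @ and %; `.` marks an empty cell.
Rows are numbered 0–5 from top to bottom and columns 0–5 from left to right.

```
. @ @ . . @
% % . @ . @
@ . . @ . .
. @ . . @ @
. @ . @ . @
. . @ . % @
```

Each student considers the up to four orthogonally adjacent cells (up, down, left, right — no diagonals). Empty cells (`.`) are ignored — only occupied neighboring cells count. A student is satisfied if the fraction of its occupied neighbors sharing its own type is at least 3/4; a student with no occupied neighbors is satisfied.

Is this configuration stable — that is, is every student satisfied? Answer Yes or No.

Row 0: (0,1)@ 1/2 ✗ · (0,2)@ 1/1 ✓ · (0,5)@ 1/1 ✓
Row 1: (1,0)% 1/2 ✗ · (1,1)% 1/2 ✗ · (1,3)@ 1/1 ✓ · (1,5)@ 1/1 ✓
Row 2: (2,0)@ 0/1 ✗ · (2,3)@ 1/1 ✓
Row 3: (3,1)@ 1/1 ✓ · (3,4)@ 1/1 ✓ · (3,5)@ 2/2 ✓
Row 4: (4,1)@ 1/1 ✓ · (4,3)@ 0/0 ✓ · (4,5)@ 2/2 ✓
Row 5: (5,2)@ 0/0 ✓ · (5,4)% 0/1 ✗ · (5,5)@ 1/2 ✗
For instance (0,1) has only 1/2 same-type neighbors, below 3/4.

No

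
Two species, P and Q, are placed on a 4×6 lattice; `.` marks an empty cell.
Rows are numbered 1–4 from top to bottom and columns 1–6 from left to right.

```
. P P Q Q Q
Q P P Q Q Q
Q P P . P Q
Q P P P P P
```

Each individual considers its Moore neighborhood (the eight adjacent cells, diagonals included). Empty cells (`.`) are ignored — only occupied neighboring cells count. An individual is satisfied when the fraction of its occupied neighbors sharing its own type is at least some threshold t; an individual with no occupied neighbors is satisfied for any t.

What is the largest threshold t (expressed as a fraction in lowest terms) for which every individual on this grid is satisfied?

1/4

Row 1: (1,2)P 3/4 · (1,3)P 3/5 · (1,4)Q 3/5 · (1,5)Q 5/5 · (1,6)Q 3/3
Row 2: (2,1)Q 1/4 · (2,2)P 5/7 · (2,3)P 5/7 · (2,4)Q 3/7 · (2,5)Q 6/7 · (2,6)Q 4/5
Row 3: (3,1)Q 2/5 · (3,2)P 5/8 · (3,3)P 6/7 · (3,5)P 3/7 · (3,6)Q 2/5
Row 4: (4,1)Q 1/3 · (4,2)P 3/5 · (4,3)P 4/4 · (4,4)P 4/4 · (4,5)P 3/4 · (4,6)P 2/3
The smallest same-type fraction is 1/4 at (2,1), which reduces to 1/4. Any threshold above that leaves this individual unsatisfied.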